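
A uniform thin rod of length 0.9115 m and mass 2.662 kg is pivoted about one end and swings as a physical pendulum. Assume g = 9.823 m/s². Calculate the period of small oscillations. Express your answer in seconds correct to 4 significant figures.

1.563 s

For a physical pendulum T = 2π√(I/(mgd)), with d = 0.45575 m from pivot to centre of mass.
I_cm = mL²/12 = 2.662 × 0.9115²/12 = 0.18431 kg·m²; I = I_cm + md² = 0.18431 + 2.662 × 0.45575² = 0.73723 kg·m².
T = 2π√(0.73723/(2.662 × 9.823 × 0.45575)) = 1.563 s.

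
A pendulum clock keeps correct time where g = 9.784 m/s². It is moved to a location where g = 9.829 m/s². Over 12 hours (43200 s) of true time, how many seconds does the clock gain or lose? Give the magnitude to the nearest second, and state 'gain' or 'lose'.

The clock's period scales as T ∝ 1/√g, so T'/T = √(9.784/9.829) = 0.997708.
In 43200 s of true time the clock registers 43200/0.997708 = 43299.2 s, so it gains 99 s.

gain 99 s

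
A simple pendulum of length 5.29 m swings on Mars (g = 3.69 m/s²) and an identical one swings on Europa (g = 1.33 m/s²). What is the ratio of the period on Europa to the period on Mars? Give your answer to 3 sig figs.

1.67

T ∝ 1/√g, so T₂/T₁ = √(g₁/g₂) = √(3.69/1.33) = 1.67.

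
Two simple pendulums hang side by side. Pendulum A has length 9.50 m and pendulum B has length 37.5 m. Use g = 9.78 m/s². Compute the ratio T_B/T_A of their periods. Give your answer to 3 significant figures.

T ∝ √L, so T_B/T_A = √(L_B/L_A) = √(37.5/9.50) = 1.99.

1.99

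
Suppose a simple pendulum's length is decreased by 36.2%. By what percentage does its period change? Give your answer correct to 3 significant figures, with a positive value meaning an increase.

-20.1%

T ∝ √L, so T'/T = √(0.6380) = 0.7987.
Percentage change in T = (0.7987 − 1) × 100% = -20.1%.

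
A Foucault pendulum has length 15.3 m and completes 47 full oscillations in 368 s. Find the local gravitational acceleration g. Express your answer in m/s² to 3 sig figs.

T = 368/47 = 7.830 s.
From T = 2π√(L/g), g = 4π²L/T² = 4π² × 15.3/7.830² = 9.85 m/s².

9.85 m/s²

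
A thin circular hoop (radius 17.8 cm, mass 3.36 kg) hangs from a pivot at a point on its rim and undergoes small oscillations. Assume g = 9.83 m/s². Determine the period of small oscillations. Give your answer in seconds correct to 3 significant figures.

I_cm = mr² = 0.1065 kg·m². The pivot is at distance d = 0.178 m from the centre of mass.
By the parallel-axis theorem, I = I_cm + md² = 0.1065 + 0.1065 = 0.2129 kg·m².
T = 2π√(I/(mgd)) = 2π√(0.2129/(3.36 × 9.83 × 0.178)) = 1.20 s.

1.20 s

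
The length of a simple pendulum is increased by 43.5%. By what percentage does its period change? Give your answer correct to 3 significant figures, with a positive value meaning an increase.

T ∝ √L, so T'/T = √(1.435) = 1.198.
Percentage change in T = (1.198 − 1) × 100% = 19.8%.

19.8%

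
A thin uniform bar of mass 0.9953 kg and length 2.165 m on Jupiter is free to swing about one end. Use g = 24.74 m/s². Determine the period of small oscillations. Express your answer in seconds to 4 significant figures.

For a physical pendulum T = 2π√(I/(mgd)), with d = 1.0825 m from pivot to centre of mass.
I_cm = mL²/12 = 0.9953 × 2.165²/12 = 0.38877 kg·m²; I = I_cm + md² = 0.38877 + 0.9953 × 1.0825² = 1.5551 kg·m².
T = 2π√(1.5551/(0.9953 × 24.74 × 1.0825)) = 1.518 s.

1.518 s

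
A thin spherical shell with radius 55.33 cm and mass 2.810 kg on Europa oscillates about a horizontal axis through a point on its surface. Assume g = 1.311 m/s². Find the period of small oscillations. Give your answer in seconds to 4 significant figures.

5.270 s

I_cm = (2/3)mr² = 0.57350 kg·m². The pivot is at distance d = 0.5533 m from the centre of mass.
By the parallel-axis theorem, I = I_cm + md² = 0.57350 + 0.86026 = 1.4338 kg·m².
T = 2π√(I/(mgd)) = 2π√(1.4338/(2.810 × 1.311 × 0.5533)) = 5.270 s.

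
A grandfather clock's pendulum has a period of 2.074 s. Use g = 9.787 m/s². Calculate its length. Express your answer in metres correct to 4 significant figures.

1.066 m

From T = 2π√(L/g), L = gT²/(4π²) = 9.787 × 2.0740²/(4π²) = 1.066 m.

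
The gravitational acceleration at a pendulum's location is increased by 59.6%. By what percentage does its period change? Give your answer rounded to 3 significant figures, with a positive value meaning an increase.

-20.8%

T ∝ 1/√g, so T'/T = 1/√(1.596) = 0.7916.
Percentage change in T = (0.7916 − 1) × 100% = -20.8%.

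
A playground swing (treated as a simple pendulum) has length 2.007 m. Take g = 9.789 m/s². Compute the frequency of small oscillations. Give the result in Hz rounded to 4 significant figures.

0.3515 Hz

T = 2π√(L/g) = 2π√(2.007/9.789) = 2.8450 s, so f = 1/T = 0.3515 Hz.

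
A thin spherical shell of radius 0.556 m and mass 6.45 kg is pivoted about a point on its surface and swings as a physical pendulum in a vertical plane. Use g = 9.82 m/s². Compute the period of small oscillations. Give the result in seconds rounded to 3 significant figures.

1.93 s

I_cm = (2/3)mr² = 1.329 kg·m². The pivot is at distance d = 0.556 m from the centre of mass.
By the parallel-axis theorem, I = I_cm + md² = 1.329 + 1.994 = 3.323 kg·m².
T = 2π√(I/(mgd)) = 2π√(3.323/(6.45 × 9.82 × 0.556)) = 1.93 s.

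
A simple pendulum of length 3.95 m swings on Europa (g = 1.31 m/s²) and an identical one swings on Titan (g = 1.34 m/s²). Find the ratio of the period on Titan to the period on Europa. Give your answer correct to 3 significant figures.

0.989

T ∝ 1/√g, so T₂/T₁ = √(g₁/g₂) = √(1.31/1.34) = 0.989.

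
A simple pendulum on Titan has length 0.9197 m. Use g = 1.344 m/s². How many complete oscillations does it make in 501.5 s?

T = 2π√(L/g) = 2π√(0.9197/1.344) = 5.1976 s.
Number of complete oscillations = ⌊501.5/5.1976⌋ = ⌊96.487⌋ = 96.

96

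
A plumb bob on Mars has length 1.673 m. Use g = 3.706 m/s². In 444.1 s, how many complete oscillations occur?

T = 2π√(L/g) = 2π√(1.673/3.706) = 4.2216 s.
Number of complete oscillations = ⌊444.1/4.2216⌋ = ⌊105.20⌋ = 105.

105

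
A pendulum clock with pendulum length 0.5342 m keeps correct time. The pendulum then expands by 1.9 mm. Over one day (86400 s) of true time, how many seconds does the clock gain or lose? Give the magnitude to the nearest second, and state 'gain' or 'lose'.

lose 153 s

T ∝ √L, so T'/T = √(0.53610/0.5342) = 1.00178.
In 86400 s of true time the clock registers 86400/1.00178 = 86246.8 s, so it loses 153 s.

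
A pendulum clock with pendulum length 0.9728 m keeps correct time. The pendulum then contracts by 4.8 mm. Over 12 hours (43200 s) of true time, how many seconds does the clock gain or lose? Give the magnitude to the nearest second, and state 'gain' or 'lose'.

T ∝ √L, so T'/T = √(0.96800/0.9728) = 0.997530.
In 43200 s of true time the clock registers 43200/0.997530 = 43307.0 s, so it gains 107 s.

gain 107 s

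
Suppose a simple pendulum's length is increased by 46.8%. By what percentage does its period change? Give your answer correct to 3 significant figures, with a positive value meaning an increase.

21.2%

T ∝ √L, so T'/T = √(1.468) = 1.212.
Percentage change in T = (1.212 − 1) × 100% = 21.2%.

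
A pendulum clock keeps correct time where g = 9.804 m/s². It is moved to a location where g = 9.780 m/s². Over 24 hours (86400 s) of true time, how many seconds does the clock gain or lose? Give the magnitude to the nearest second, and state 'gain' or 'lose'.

lose 106 s

The clock's period scales as T ∝ 1/√g, so T'/T = √(9.804/9.780) = 1.00123.
In 86400 s of true time the clock registers 86400/1.00123 = 86294.2 s, so it loses 106 s.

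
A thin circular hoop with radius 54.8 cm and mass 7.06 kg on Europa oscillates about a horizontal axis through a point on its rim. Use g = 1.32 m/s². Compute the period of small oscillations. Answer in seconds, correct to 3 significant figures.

I_cm = mr² = 2.120 kg·m². The pivot is at distance d = 0.548 m from the centre of mass.
By the parallel-axis theorem, I = I_cm + md² = 2.120 + 2.120 = 4.240 kg·m².
T = 2π√(I/(mgd)) = 2π√(4.240/(7.06 × 1.32 × 0.548)) = 5.73 s.

5.73 s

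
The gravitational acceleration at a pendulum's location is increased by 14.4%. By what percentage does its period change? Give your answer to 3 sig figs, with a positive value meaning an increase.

T ∝ 1/√g, so T'/T = 1/√(1.144) = 0.9349.
Percentage change in T = (0.9349 − 1) × 100% = -6.51%.

-6.51%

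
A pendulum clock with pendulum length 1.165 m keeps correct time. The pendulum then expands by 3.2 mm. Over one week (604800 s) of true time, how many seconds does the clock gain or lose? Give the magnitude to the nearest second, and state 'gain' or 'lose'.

lose 829 s

T ∝ √L, so T'/T = √(1.16820/1.165) = 1.00137.
In 604800 s of true time the clock registers 604800/1.00137 = 603971.1 s, so it loses 829 s.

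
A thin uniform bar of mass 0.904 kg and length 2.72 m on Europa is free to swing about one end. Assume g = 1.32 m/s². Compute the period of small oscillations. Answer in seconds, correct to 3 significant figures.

7.36 s

For a physical pendulum T = 2π√(I/(mgd)), with d = 1.360 m from pivot to centre of mass.
I_cm = mL²/12 = 0.904 × 2.72²/12 = 0.5573 kg·m²; I = I_cm + md² = 0.5573 + 0.904 × 1.360² = 2.229 kg·m².
T = 2π√(2.229/(0.904 × 1.32 × 1.360)) = 7.36 s.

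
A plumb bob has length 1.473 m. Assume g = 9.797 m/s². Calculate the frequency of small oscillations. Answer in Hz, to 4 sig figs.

T = 2π√(L/g) = 2π√(1.473/9.797) = 2.4363 s, so f = 1/T = 0.4105 Hz.

0.4105 Hz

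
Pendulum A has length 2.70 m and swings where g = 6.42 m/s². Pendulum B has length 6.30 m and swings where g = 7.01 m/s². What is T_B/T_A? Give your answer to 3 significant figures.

1.46

T = 2π√(L/g), so T_B/T_A = √((L_B/g_B)/(L_A/g_A)) = √((6.30/7.01)/(2.70/6.42)) = 1.46.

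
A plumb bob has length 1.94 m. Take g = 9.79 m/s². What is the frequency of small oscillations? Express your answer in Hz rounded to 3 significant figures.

T = 2π√(L/g) = 2π√(1.94/9.79) = 2.797 s, so f = 1/T = 0.358 Hz.

0.358 Hz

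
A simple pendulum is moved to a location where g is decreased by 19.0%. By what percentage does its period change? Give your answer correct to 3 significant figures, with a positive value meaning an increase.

11.1%

T ∝ 1/√g, so T'/T = 1/√(0.8100) = 1.111.
Percentage change in T = (1.111 − 1) × 100% = 11.1%.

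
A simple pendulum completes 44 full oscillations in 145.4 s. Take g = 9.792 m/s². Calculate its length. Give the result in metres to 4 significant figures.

2.709 m

T = 145.4/44 = 3.3045 s.
From T = 2π√(L/g), L = gT²/(4π²) = 9.792 × 3.3045²/(4π²) = 2.709 m.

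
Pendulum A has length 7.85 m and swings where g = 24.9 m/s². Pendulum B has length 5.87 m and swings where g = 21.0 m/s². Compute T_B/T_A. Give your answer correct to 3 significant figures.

0.942

T = 2π√(L/g), so T_B/T_A = √((L_B/g_B)/(L_A/g_A)) = √((5.87/21.0)/(7.85/24.9)) = 0.942.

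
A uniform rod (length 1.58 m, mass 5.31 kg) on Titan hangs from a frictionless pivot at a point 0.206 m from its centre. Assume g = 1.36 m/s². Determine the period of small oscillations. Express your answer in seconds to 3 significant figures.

For a physical pendulum T = 2π√(I/(mgd)), with d = 0.2060 m from pivot to centre of mass.
I_cm = mL²/12 = 5.31 × 1.58²/12 = 1.105 kg·m²; I = I_cm + md² = 1.105 + 5.31 × 0.2060² = 1.330 kg·m².
T = 2π√(1.330/(5.31 × 1.36 × 0.2060)) = 5.94 s.

5.94 s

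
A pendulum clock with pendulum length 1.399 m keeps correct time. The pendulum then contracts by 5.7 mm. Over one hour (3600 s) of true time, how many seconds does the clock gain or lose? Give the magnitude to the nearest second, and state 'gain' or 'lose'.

gain 7 s

T ∝ √L, so T'/T = √(1.39330/1.399) = 0.997961.
In 3600 s of true time the clock registers 3600/0.997961 = 3607.4 s, so it gains 7 s.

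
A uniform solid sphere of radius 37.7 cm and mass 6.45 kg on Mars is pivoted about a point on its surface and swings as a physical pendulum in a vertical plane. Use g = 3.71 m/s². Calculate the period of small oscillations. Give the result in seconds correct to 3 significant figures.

I_cm = (2/5)mr² = 0.3667 kg·m². The pivot is at distance d = 0.377 m from the centre of mass.
By the parallel-axis theorem, I = I_cm + md² = 0.3667 + 0.9167 = 1.283 kg·m².
T = 2π√(I/(mgd)) = 2π√(1.283/(6.45 × 3.71 × 0.377)) = 2.37 s.

2.37 s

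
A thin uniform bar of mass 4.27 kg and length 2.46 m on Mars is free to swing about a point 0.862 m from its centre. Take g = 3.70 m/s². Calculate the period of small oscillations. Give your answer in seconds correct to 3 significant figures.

For a physical pendulum T = 2π√(I/(mgd)), with d = 0.8620 m from pivot to centre of mass.
I_cm = mL²/12 = 4.27 × 2.46²/12 = 2.153 kg·m²; I = I_cm + md² = 2.153 + 4.27 × 0.8620² = 5.326 kg·m².
T = 2π√(5.326/(4.27 × 3.70 × 0.8620)) = 3.93 s.

3.93 s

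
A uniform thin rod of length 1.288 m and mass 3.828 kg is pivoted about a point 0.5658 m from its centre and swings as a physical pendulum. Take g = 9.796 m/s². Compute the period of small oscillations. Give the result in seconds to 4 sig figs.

1.807 s

For a physical pendulum T = 2π√(I/(mgd)), with d = 0.56580 m from pivot to centre of mass.
I_cm = mL²/12 = 3.828 × 1.288²/12 = 0.52920 kg·m²; I = I_cm + md² = 0.52920 + 3.828 × 0.56580² = 1.7547 kg·m².
T = 2π√(1.7547/(3.828 × 9.796 × 0.56580)) = 1.807 s.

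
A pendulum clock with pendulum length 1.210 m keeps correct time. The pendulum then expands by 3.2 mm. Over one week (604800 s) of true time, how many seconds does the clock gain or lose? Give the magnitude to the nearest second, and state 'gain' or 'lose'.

lose 798 s

T ∝ √L, so T'/T = √(1.21320/1.210) = 1.00132.
In 604800 s of true time the clock registers 604800/1.00132 = 604001.8 s, so it loses 798 s.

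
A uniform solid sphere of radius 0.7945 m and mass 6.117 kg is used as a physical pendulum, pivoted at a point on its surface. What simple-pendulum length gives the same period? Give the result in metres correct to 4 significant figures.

The equivalent simple-pendulum length is L_eq = I/(md), where I is about the pivot and d = 0.79450 m.
I_cm = (2/5)mR² = 1.5445 kg·m², so I = I_cm + md² = 1.5445 + 3.8612 = 5.4057 kg·m².
L_eq = 5.4057/(6.117 × 0.79450) = 1.112 m.

1.112 m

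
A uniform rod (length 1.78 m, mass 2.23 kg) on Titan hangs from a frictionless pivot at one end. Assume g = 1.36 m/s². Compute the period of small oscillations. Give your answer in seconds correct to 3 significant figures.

For a physical pendulum T = 2π√(I/(mgd)), with d = 0.8900 m from pivot to centre of mass.
I_cm = mL²/12 = 2.23 × 1.78²/12 = 0.5888 kg·m²; I = I_cm + md² = 0.5888 + 2.23 × 0.8900² = 2.355 kg·m².
T = 2π√(2.355/(2.23 × 1.36 × 0.8900)) = 5.87 s.

5.87 s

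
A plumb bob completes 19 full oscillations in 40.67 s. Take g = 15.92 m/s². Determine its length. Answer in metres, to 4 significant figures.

1.848 m

T = 40.67/19 = 2.1405 s.
From T = 2π√(L/g), L = gT²/(4π²) = 15.92 × 2.1405²/(4π²) = 1.848 m.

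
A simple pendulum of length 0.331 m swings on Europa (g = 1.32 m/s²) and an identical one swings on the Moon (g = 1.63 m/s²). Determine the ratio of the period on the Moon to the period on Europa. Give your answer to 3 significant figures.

T ∝ 1/√g, so T₂/T₁ = √(g₁/g₂) = √(1.32/1.63) = 0.900.

0.900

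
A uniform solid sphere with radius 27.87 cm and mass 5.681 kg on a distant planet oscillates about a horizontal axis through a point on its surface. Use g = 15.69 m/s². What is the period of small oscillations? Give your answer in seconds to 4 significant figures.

0.9908 s

I_cm = (2/5)mr² = 0.17651 kg·m². The pivot is at distance d = 0.2787 m from the centre of mass.
By the parallel-axis theorem, I = I_cm + md² = 0.17651 + 0.44126 = 0.61777 kg·m².
T = 2π√(I/(mgd)) = 2π√(0.61777/(5.681 × 15.69 × 0.2787)) = 0.9908 s.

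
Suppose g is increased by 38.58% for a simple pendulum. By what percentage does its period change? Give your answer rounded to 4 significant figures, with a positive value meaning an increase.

-15.05%

T ∝ 1/√g, so T'/T = 1/√(1.3858) = 0.84947.
Percentage change in T = (0.84947 − 1) × 100% = -15.05%.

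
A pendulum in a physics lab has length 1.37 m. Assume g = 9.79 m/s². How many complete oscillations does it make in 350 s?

T = 2π√(L/g) = 2π√(1.37/9.79) = 2.350 s.
Number of complete oscillations = ⌊350/2.350⌋ = ⌊148.9⌋ = 148.

148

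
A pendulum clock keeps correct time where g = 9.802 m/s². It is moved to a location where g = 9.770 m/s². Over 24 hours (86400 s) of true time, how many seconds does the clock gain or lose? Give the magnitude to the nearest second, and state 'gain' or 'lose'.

The clock's period scales as T ∝ 1/√g, so T'/T = √(9.802/9.770) = 1.00164.
In 86400 s of true time the clock registers 86400/1.00164 = 86258.9 s, so it loses 141 s.

lose 141 s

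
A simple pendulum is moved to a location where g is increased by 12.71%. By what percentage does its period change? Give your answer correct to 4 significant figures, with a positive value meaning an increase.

-5.807%

T ∝ 1/√g, so T'/T = 1/√(1.1271) = 0.94193.
Percentage change in T = (0.94193 − 1) × 100% = -5.807%.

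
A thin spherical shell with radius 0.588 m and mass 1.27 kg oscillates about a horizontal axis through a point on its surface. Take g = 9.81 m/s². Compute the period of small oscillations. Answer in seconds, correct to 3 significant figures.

1.99 s

I_cm = (2/3)mr² = 0.2927 kg·m². The pivot is at distance d = 0.588 m from the centre of mass.
By the parallel-axis theorem, I = I_cm + md² = 0.2927 + 0.4391 = 0.7318 kg·m².
T = 2π√(I/(mgd)) = 2π√(0.7318/(1.27 × 9.81 × 0.588)) = 1.99 s.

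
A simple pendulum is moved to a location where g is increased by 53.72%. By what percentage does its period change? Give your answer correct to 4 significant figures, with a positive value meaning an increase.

T ∝ 1/√g, so T'/T = 1/√(1.5372) = 0.80656.
Percentage change in T = (0.80656 − 1) × 100% = -19.34%.

-19.34%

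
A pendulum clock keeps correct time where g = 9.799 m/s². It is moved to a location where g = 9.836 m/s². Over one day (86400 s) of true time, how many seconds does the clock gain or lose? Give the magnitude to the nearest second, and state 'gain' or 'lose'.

The clock's period scales as T ∝ 1/√g, so T'/T = √(9.799/9.836) = 0.998117.
In 86400 s of true time the clock registers 86400/0.998117 = 86563.0 s, so it gains 163 s.

gain 163 s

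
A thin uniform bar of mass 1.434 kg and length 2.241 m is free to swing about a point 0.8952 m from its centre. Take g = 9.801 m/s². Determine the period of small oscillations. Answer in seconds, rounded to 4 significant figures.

For a physical pendulum T = 2π√(I/(mgd)), with d = 0.89520 m from pivot to centre of mass.
I_cm = mL²/12 = 1.434 × 2.241²/12 = 0.60014 kg·m²; I = I_cm + md² = 0.60014 + 1.434 × 0.89520² = 1.7493 kg·m².
T = 2π√(1.7493/(1.434 × 9.801 × 0.89520)) = 2.343 s.

2.343 s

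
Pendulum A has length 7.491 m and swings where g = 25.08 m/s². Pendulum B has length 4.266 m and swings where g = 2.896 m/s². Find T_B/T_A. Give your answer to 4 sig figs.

2.221

T = 2π√(L/g), so T_B/T_A = √((L_B/g_B)/(L_A/g_A)) = √((4.266/2.896)/(7.491/25.08)) = 2.221.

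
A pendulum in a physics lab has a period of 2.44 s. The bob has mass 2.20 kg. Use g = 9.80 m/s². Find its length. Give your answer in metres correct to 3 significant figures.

1.48 m

From T = 2π√(L/g), L = gT²/(4π²) = 9.80 × 2.440²/(4π²) = 1.48 m.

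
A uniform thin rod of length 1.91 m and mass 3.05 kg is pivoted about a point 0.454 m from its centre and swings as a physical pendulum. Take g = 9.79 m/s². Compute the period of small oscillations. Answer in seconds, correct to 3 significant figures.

For a physical pendulum T = 2π√(I/(mgd)), with d = 0.4540 m from pivot to centre of mass.
I_cm = mL²/12 = 3.05 × 1.91²/12 = 0.9272 kg·m²; I = I_cm + md² = 0.9272 + 3.05 × 0.4540² = 1.556 kg·m².
T = 2π√(1.556/(3.05 × 9.79 × 0.4540)) = 2.13 s.

2.13 s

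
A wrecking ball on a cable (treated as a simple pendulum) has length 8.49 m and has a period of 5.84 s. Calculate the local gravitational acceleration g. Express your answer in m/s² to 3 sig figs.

9.83 m/s²

From T = 2π√(L/g), g = 4π²L/T² = 4π² × 8.49/5.840² = 9.83 m/s².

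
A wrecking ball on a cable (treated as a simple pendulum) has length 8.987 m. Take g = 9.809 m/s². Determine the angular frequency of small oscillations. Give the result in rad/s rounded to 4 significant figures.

1.045 rad/s

ω = √(g/L) = √(9.809/8.987) = 1.045 rad/s.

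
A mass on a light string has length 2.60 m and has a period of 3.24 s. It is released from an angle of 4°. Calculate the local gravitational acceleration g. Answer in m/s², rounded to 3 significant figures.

From T = 2π√(L/g), g = 4π²L/T² = 4π² × 2.60/3.240² = 9.78 m/s².

9.78 m/s²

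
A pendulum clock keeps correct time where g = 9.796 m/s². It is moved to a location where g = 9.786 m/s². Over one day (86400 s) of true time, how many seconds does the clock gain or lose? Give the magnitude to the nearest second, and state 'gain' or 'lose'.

The clock's period scales as T ∝ 1/√g, so T'/T = √(9.796/9.786) = 1.00051.
In 86400 s of true time the clock registers 86400/1.00051 = 86355.9 s, so it loses 44 s.

lose 44 s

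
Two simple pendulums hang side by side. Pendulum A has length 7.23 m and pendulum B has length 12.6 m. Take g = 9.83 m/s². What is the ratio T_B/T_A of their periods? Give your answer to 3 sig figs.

T ∝ √L, so T_B/T_A = √(L_B/L_A) = √(12.6/7.23) = 1.32.

1.32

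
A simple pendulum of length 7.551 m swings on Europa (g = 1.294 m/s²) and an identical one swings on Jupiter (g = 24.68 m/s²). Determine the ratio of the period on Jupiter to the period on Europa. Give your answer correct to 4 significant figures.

T ∝ 1/√g, so T₂/T₁ = √(g₁/g₂) = √(1.294/24.68) = 0.2290.

0.2290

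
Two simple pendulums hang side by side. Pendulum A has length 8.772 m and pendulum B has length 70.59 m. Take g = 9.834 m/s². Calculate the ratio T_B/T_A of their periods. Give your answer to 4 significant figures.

2.837

T ∝ √L, so T_B/T_A = √(L_B/L_A) = √(70.59/8.772) = 2.837.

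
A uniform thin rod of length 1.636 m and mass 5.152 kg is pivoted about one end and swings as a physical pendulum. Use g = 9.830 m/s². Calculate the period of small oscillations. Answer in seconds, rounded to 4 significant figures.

For a physical pendulum T = 2π√(I/(mgd)), with d = 0.81800 m from pivot to centre of mass.
I_cm = mL²/12 = 5.152 × 1.636²/12 = 1.1491 kg·m²; I = I_cm + md² = 1.1491 + 5.152 × 0.81800² = 4.5964 kg·m².
T = 2π√(4.5964/(5.152 × 9.830 × 0.81800)) = 2.093 s.

2.093 s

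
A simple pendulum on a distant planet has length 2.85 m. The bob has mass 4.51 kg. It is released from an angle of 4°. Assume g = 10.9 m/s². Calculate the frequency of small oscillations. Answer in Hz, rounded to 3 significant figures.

0.311 Hz

T = 2π√(L/g) = 2π√(2.85/10.9) = 3.213 s, so f = 1/T = 0.311 Hz.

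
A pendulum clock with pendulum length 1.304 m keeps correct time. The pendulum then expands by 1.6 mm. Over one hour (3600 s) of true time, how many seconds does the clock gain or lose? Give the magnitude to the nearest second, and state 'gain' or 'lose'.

T ∝ √L, so T'/T = √(1.30560/1.304) = 1.00061.
In 3600 s of true time the clock registers 3600/1.00061 = 3597.8 s, so it loses 2 s.

lose 2 s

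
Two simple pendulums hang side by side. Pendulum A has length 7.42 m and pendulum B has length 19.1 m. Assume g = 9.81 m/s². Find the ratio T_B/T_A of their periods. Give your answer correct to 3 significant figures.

T ∝ √L, so T_B/T_A = √(L_B/L_A) = √(19.1/7.42) = 1.60.

1.60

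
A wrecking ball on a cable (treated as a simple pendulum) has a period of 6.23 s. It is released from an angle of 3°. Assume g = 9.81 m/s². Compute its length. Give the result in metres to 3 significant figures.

From T = 2π√(L/g), L = gT²/(4π²) = 9.81 × 6.230²/(4π²) = 9.64 m.

9.64 m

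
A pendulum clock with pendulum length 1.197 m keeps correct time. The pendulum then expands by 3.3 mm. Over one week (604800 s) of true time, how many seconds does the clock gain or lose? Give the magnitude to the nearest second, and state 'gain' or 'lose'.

T ∝ √L, so T'/T = √(1.20030/1.197) = 1.00138.
In 604800 s of true time the clock registers 604800/1.00138 = 603968.0 s, so it loses 832 s.

lose 832 s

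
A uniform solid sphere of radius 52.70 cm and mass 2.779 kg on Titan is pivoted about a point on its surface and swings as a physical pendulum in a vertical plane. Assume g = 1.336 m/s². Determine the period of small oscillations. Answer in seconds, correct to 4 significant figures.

4.669 s

I_cm = (2/5)mr² = 0.30872 kg·m². The pivot is at distance d = 0.5270 m from the centre of mass.
By the parallel-axis theorem, I = I_cm + md² = 0.30872 + 0.77181 = 1.0805 kg·m².
T = 2π√(I/(mgd)) = 2π√(1.0805/(2.779 × 1.336 × 0.5270)) = 4.669 s.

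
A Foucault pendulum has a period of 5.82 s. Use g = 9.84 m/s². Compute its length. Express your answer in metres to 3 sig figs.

8.44 m

From T = 2π√(L/g), L = gT²/(4π²) = 9.84 × 5.820²/(4π²) = 8.44 m.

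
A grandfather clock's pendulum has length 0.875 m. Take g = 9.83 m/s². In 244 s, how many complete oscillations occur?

130

T = 2π√(L/g) = 2π√(0.875/9.83) = 1.875 s.
Number of complete oscillations = ⌊244/1.875⌋ = ⌊130.2⌋ = 130.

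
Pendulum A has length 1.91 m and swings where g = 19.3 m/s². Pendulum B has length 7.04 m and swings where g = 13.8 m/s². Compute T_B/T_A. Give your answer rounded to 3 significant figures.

T = 2π√(L/g), so T_B/T_A = √((L_B/g_B)/(L_A/g_A)) = √((7.04/13.8)/(1.91/19.3)) = 2.27.

2.27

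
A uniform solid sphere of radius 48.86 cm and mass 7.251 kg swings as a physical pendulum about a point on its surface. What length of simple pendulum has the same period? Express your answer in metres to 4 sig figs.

0.6840 m

The equivalent simple-pendulum length is L_eq = I/(md), where I is about the pivot and d = 0.48860 m.
I_cm = (2/5)mR² = 0.69241 kg·m², so I = I_cm + md² = 0.69241 + 1.7310 = 2.4234 kg·m².
L_eq = 2.4234/(7.251 × 0.48860) = 0.6840 m.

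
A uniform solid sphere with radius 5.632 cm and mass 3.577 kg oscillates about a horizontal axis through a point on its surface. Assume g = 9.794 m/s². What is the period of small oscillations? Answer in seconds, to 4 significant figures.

0.5638 s

I_cm = (2/5)mr² = 0.0045384 kg·m². The pivot is at distance d = 0.05632 m from the centre of mass.
By the parallel-axis theorem, I = I_cm + md² = 0.0045384 + 0.011346 = 0.015884 kg·m².
T = 2π√(I/(mgd)) = 2π√(0.015884/(3.577 × 9.794 × 0.05632)) = 0.5638 s.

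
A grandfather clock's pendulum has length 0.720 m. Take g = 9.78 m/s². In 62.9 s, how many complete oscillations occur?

T = 2π√(L/g) = 2π√(0.720/9.78) = 1.705 s.
Number of complete oscillations = ⌊62.9/1.705⌋ = ⌊36.90⌋ = 36.

36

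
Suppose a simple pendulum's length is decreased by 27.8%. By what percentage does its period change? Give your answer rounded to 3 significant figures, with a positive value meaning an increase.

-15.0%

T ∝ √L, so T'/T = √(0.7220) = 0.8497.
Percentage change in T = (0.8497 − 1) × 100% = -15.0%.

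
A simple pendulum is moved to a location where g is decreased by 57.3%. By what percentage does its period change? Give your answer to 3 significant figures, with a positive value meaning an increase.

53.0%

T ∝ 1/√g, so T'/T = 1/√(0.4270) = 1.530.
Percentage change in T = (1.530 − 1) × 100% = 53.0%.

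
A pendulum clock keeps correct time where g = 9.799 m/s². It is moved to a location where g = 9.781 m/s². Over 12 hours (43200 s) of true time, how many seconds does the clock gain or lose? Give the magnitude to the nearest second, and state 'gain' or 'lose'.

The clock's period scales as T ∝ 1/√g, so T'/T = √(9.799/9.781) = 1.00092.
In 43200 s of true time the clock registers 43200/1.00092 = 43160.3 s, so it loses 40 s.

lose 40 s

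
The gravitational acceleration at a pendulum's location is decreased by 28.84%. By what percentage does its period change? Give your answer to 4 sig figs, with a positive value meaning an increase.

T ∝ 1/√g, so T'/T = 1/√(0.71160) = 1.1854.
Percentage change in T = (1.1854 − 1) × 100% = 18.54%.

18.54%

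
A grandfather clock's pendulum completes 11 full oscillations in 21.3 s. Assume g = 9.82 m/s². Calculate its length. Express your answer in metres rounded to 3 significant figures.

0.933 m

T = 21.3/11 = 1.936 s.
From T = 2π√(L/g), L = gT²/(4π²) = 9.82 × 1.936²/(4π²) = 0.933 m.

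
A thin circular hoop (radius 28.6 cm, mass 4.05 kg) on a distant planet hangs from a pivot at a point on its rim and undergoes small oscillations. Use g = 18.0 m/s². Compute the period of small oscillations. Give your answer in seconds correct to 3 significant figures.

1.12 s

I_cm = mr² = 0.3313 kg·m². The pivot is at distance d = 0.286 m from the centre of mass.
By the parallel-axis theorem, I = I_cm + md² = 0.3313 + 0.3313 = 0.6625 kg·m².
T = 2π√(I/(mgd)) = 2π√(0.6625/(4.05 × 18.0 × 0.286)) = 1.12 s.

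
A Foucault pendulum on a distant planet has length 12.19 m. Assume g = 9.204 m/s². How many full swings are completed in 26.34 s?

3

T = 2π√(L/g) = 2π√(12.19/9.204) = 7.2309 s.
Number of complete oscillations = ⌊26.34/7.2309⌋ = ⌊3.6427⌋ = 3.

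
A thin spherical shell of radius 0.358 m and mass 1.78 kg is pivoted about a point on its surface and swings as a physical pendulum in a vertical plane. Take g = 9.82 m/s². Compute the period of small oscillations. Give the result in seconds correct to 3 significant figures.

1.55 s

I_cm = (2/3)mr² = 0.1521 kg·m². The pivot is at distance d = 0.358 m from the centre of mass.
By the parallel-axis theorem, I = I_cm + md² = 0.1521 + 0.2281 = 0.3802 kg·m².
T = 2π√(I/(mgd)) = 2π√(0.3802/(1.78 × 9.82 × 0.358)) = 1.55 s.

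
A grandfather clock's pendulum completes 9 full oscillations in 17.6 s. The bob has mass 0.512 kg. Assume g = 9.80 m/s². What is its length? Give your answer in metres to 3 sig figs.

T = 17.6/9 = 1.956 s.
From T = 2π√(L/g), L = gT²/(4π²) = 9.80 × 1.956²/(4π²) = 0.949 m.

0.949 m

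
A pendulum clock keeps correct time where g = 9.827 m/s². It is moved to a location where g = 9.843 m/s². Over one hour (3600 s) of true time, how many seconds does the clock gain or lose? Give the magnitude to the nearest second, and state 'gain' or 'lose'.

gain 3 s

The clock's period scales as T ∝ 1/√g, so T'/T = √(9.827/9.843) = 0.999187.
In 3600 s of true time the clock registers 3600/0.999187 = 3602.9 s, so it gains 3 s.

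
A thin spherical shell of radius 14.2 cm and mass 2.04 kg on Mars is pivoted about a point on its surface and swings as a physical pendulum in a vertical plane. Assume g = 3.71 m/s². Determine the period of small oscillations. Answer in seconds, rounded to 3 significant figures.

I_cm = (2/3)mr² = 0.02742 kg·m². The pivot is at distance d = 0.142 m from the centre of mass.
By the parallel-axis theorem, I = I_cm + md² = 0.02742 + 0.04113 = 0.06856 kg·m².
T = 2π√(I/(mgd)) = 2π√(0.06856/(2.04 × 3.71 × 0.142)) = 1.59 s.

1.59 s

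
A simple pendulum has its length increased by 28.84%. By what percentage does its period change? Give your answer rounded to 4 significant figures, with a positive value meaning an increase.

T ∝ √L, so T'/T = √(1.2884) = 1.1351.
Percentage change in T = (1.1351 − 1) × 100% = 13.51%.

13.51%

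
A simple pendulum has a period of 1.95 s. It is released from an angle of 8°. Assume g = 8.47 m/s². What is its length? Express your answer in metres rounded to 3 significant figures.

0.816 m

From T = 2π√(L/g), L = gT²/(4π²) = 8.47 × 1.950²/(4π²) = 0.816 m.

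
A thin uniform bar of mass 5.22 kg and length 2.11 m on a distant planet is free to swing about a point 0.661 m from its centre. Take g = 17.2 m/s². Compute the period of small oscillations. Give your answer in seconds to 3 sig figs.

For a physical pendulum T = 2π√(I/(mgd)), with d = 0.6610 m from pivot to centre of mass.
I_cm = mL²/12 = 5.22 × 2.11²/12 = 1.937 kg·m²; I = I_cm + md² = 1.937 + 5.22 × 0.6610² = 4.217 kg·m².
T = 2π√(4.217/(5.22 × 17.2 × 0.6610)) = 1.67 s.

1.67 s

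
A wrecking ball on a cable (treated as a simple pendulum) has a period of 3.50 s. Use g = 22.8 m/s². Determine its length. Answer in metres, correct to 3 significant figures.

7.07 m

From T = 2π√(L/g), L = gT²/(4π²) = 22.8 × 3.500²/(4π²) = 7.07 m.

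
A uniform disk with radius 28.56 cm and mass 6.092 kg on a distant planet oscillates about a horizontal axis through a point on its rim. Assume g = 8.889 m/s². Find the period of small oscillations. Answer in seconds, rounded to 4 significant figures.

1.379 s

I_cm = ½mr² = 0.24845 kg·m². The pivot is at distance d = 0.2856 m from the centre of mass.
By the parallel-axis theorem, I = I_cm + md² = 0.24845 + 0.49691 = 0.74536 kg·m².
T = 2π√(I/(mgd)) = 2π√(0.74536/(6.092 × 8.889 × 0.2856)) = 1.379 s.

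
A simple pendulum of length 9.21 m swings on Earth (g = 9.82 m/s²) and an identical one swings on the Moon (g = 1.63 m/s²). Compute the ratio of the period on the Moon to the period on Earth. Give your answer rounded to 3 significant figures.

2.45

T ∝ 1/√g, so T₂/T₁ = √(g₁/g₂) = √(9.82/1.63) = 2.45.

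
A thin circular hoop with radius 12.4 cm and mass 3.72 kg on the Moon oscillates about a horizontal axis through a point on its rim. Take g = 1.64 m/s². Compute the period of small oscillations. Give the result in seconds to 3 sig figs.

I_cm = mr² = 0.05720 kg·m². The pivot is at distance d = 0.124 m from the centre of mass.
By the parallel-axis theorem, I = I_cm + md² = 0.05720 + 0.05720 = 0.1144 kg·m².
T = 2π√(I/(mgd)) = 2π√(0.1144/(3.72 × 1.64 × 0.124)) = 2.44 s.

2.44 s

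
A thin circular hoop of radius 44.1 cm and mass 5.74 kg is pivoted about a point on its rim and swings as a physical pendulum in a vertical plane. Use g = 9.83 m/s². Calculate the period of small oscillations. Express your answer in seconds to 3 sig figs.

1.88 s

I_cm = mr² = 1.116 kg·m². The pivot is at distance d = 0.441 m from the centre of mass.
By the parallel-axis theorem, I = I_cm + md² = 1.116 + 1.116 = 2.233 kg·m².
T = 2π√(I/(mgd)) = 2π√(2.233/(5.74 × 9.83 × 0.441)) = 1.88 s.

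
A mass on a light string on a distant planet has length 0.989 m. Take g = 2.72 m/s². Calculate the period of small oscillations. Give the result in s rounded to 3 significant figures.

3.79 s

T = 2π√(L/g) = 2π√(0.989/2.72) = 2π × 0.6030 = 3.79 s.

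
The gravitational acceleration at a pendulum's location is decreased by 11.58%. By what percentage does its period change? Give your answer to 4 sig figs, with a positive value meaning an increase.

T ∝ 1/√g, so T'/T = 1/√(0.88420) = 1.0635.
Percentage change in T = (1.0635 − 1) × 100% = 6.347%.

6.347%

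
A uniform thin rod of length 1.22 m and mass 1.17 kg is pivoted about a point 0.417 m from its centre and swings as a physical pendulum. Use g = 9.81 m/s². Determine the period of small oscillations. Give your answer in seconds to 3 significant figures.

1.70 s

For a physical pendulum T = 2π√(I/(mgd)), with d = 0.4170 m from pivot to centre of mass.
I_cm = mL²/12 = 1.17 × 1.22²/12 = 0.1451 kg·m²; I = I_cm + md² = 0.1451 + 1.17 × 0.4170² = 0.3486 kg·m².
T = 2π√(0.3486/(1.17 × 9.81 × 0.4170)) = 1.70 s.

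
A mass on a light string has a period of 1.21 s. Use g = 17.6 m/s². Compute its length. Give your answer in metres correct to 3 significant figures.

0.653 m

From T = 2π√(L/g), L = gT²/(4π²) = 17.6 × 1.210²/(4π²) = 0.653 m.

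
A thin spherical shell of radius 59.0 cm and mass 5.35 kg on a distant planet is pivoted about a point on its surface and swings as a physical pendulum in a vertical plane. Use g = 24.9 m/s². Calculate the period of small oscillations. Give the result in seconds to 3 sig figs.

1.25 s

I_cm = (2/3)mr² = 1.242 kg·m². The pivot is at distance d = 0.590 m from the centre of mass.
By the parallel-axis theorem, I = I_cm + md² = 1.242 + 1.862 = 3.104 kg·m².
T = 2π√(I/(mgd)) = 2π√(3.104/(5.35 × 24.9 × 0.590)) = 1.25 s.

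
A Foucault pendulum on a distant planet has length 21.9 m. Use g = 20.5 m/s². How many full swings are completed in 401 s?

61

T = 2π√(L/g) = 2π√(21.9/20.5) = 6.494 s.
Number of complete oscillations = ⌊401/6.494⌋ = ⌊61.75⌋ = 61.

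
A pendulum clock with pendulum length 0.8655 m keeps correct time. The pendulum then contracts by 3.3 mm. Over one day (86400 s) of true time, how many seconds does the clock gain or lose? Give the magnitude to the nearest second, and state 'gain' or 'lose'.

gain 165 s

T ∝ √L, so T'/T = √(0.86220/0.8655) = 0.998092.
In 86400 s of true time the clock registers 86400/0.998092 = 86565.2 s, so it gains 165 s.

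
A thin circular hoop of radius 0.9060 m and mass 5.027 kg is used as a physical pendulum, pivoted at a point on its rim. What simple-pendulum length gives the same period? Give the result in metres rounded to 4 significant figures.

1.812 m

The equivalent simple-pendulum length is L_eq = I/(md), where I is about the pivot and d = 0.90600 m.
I_cm = mR² = 4.1263 kg·m², so I = I_cm + md² = 4.1263 + 4.1263 = 8.2527 kg·m².
L_eq = 8.2527/(5.027 × 0.90600) = 1.812 m.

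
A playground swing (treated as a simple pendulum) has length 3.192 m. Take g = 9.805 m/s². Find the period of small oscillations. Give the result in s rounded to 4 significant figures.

3.585 s

T = 2π√(L/g) = 2π√(3.192/9.805) = 2π × 0.57057 = 3.585 s.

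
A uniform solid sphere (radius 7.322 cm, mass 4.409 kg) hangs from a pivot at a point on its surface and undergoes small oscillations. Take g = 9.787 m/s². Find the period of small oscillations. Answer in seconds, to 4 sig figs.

I_cm = (2/5)mr² = 0.0094550 kg·m². The pivot is at distance d = 0.07322 m from the centre of mass.
By the parallel-axis theorem, I = I_cm + md² = 0.0094550 + 0.023637 = 0.033092 kg·m².
T = 2π√(I/(mgd)) = 2π√(0.033092/(4.409 × 9.787 × 0.07322)) = 0.6430 s.

0.6430 s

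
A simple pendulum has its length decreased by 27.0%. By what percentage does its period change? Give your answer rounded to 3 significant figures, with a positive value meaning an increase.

-14.6%

T ∝ √L, so T'/T = √(0.7300) = 0.8544.
Percentage change in T = (0.8544 − 1) × 100% = -14.6%.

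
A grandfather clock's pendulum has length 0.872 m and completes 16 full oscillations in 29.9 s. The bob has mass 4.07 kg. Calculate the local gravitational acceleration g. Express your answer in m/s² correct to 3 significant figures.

T = 29.9/16 = 1.869 s.
From T = 2π√(L/g), g = 4π²L/T² = 4π² × 0.872/1.869² = 9.86 m/s².

9.86 m/s²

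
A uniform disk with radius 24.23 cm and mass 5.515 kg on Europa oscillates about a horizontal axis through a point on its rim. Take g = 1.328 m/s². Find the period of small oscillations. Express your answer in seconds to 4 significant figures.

3.287 s

I_cm = ½mr² = 0.16189 kg·m². The pivot is at distance d = 0.2423 m from the centre of mass.
By the parallel-axis theorem, I = I_cm + md² = 0.16189 + 0.32378 = 0.48567 kg·m².
T = 2π√(I/(mgd)) = 2π√(0.48567/(5.515 × 1.328 × 0.2423)) = 3.287 s.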